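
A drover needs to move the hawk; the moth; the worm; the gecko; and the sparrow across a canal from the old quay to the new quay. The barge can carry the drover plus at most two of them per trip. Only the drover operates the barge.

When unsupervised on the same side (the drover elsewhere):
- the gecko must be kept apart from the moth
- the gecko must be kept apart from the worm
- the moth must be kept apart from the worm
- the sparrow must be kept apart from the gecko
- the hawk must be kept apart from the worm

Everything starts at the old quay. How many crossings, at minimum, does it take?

Counting alone: the drover can take at most 2 across per trip to the new quay, so moving all 5 needs at least 3 loaded trips out, with a return between consecutive ones — at least 5 crossings.
The safety rule pushes this higher. Following every safe sequence of crossings, the most of the 5 that can be at the new quay as the barge arrives there on crossing 5 is 4 — never all 5.
So no plan with fewer than 7 crossings exists, and this one achieves 7:
1. Drover goes to the new quay with the gecko and the worm.
2. Drover goes back to the old quay with the worm.
3. Drover goes to the new quay with the hawk and the moth.
4. Drover goes back to the old quay with the moth.
5. Drover goes to the new quay with the moth and the sparrow.
6. Drover goes back to the old quay with the gecko.
7. Drover goes to the new quay with the gecko and the worm.

7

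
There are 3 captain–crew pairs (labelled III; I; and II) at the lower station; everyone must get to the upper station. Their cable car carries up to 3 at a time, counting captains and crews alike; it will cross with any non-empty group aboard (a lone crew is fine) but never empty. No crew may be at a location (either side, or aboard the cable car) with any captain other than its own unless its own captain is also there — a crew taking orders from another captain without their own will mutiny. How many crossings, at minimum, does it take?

Counting alone: each trip to the upper station takes at most 3 across and each return brings at least 1 back, so after t trips out (and t−1 returns) at most 3t − (t−1) of the 6 are across; that first reaches 6 at t = 3, so at least 5 crossings are needed.
The plan below uses exactly 5 crossings, so it is optimal:
1. captain III and crew III cross → the upper station.
2. captain III crosses ← the lower station.
3. captain I, captain II, and captain III cross → the upper station.
4. crew III crosses ← the lower station.
5. crew I, crew II, and crew III cross → the upper station.

5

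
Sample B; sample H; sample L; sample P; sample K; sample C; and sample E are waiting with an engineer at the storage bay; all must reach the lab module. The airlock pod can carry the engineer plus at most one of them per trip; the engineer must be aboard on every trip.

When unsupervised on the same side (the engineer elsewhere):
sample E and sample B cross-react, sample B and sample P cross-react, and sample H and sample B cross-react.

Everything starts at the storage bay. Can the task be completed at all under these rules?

No

Following every safe sequence of crossings from the start, the most of the 7 that can be at the lab module as the airlock pod arrives there on crossings 1, 3, 5, 7, 9 is 1, 2, 3, 4, 5 respectively; the best ever achieved is 5 of 7.
From crossing 11 on, no configuration arises that was not already reachable earlier: only 72 distinct safe configurations (who is on which side, and where the airlock pod is) can ever be reached, none of them has everyone across, and every continuation just revisits them. So no valid plan exists.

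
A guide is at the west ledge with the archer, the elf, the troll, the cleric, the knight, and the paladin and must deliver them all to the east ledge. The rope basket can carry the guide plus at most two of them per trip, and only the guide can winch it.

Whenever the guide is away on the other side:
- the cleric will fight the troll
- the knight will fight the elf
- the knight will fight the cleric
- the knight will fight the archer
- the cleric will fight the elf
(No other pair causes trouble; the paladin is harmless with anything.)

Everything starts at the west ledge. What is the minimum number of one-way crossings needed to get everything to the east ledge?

Counting alone: the guide can take at most 2 across per trip to the east ledge, so moving all 6 needs at least 3 loaded trips out, with a return between consecutive ones — at least 5 crossings.
The safety rule pushes this higher. Following every safe sequence of crossings, the most of the 6 that can be at the east ledge as the rope basket arrives there on crossings 5, 7 is 4, 5 respectively — never all 6.
So no plan with fewer than 9 crossings exists, and this one achieves 9:
1. Guide goes to the east ledge with the cleric and the knight.
2. Guide goes back to the west ledge with the cleric.
3. Guide goes to the east ledge with the archer and the cleric.
4. Guide goes back to the west ledge with the knight.
5. Guide goes to the east ledge with the elf and the troll.
6. Guide goes back to the west ledge with the cleric.
7. Guide goes to the east ledge with the cleric and the paladin.
8. Guide goes back to the west ledge with the cleric.
9. Guide goes to the east ledge with the cleric and the knight.

9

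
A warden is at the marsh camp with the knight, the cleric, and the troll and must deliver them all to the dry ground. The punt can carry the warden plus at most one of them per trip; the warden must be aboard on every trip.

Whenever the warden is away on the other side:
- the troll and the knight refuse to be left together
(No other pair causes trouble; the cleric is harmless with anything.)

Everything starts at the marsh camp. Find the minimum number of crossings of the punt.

5

Counting alone: the warden can take at most 1 across per trip to the dry ground, so moving all 3 needs at least 3 loaded trips out, with a return between consecutive ones — at least 5 crossings.
The plan below uses exactly 5 crossings, so it is optimal:
1. Warden goes to the dry ground with the knight.
2. Warden goes back to the marsh camp alone.
3. Warden goes to the dry ground with the cleric.
4. Warden goes back to the marsh camp alone.
5. Warden goes to the dry ground with the troll.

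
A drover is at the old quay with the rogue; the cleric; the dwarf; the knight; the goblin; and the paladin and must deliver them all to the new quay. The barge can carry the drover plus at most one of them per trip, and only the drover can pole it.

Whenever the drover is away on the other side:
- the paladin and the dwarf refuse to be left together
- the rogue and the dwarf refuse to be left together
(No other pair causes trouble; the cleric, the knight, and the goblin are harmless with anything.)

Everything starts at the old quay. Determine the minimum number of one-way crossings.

Counting alone: the drover can take at most 1 across per trip to the new quay, so moving all 6 needs at least 6 loaded trips out, with a return between consecutive ones — at least 11 crossings.
The safety rule pushes this higher. Following every safe sequence of crossings, the most of the 6 that can be at the new quay as the barge arrives there on crossing 11 is 5 — never all 6.
So no plan with fewer than 13 crossings exists, and this one achieves 13:
1. Drover goes to the new quay with the dwarf.
2. Drover goes back to the old quay alone.
3. Drover goes to the new quay with the rogue.
4. Drover goes back to the old quay with the dwarf.
5. Drover goes to the new quay with the paladin.
6. Drover goes back to the old quay alone.
7. Drover goes to the new quay with the cleric.
8. Drover goes back to the old quay alone.
9. Drover goes to the new quay with the knight.
10. Drover goes back to the old quay alone.
11. Drover goes to the new quay with the goblin.
12. Drover goes back to the old quay alone.
13. Drover goes to the new quay with the dwarf.

13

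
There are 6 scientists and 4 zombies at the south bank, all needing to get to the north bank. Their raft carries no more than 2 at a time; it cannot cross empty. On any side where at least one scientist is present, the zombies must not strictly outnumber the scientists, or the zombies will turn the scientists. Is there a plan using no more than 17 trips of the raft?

Yes

Yes — this plan uses 17 crossings (≤ 17):
1. 2 zombies → the north bank.  (the south bank: 6S 2Z; the north bank: 0S 2Z)
2. 1 zombie ← the south bank.  (the south bank: 6S 3Z; the north bank: 0S 1Z)
3. 2 zombies → the north bank.  (the south bank: 6S 1Z; the north bank: 0S 3Z)
4. 1 zombie ← the south bank.  (the south bank: 6S 2Z; the north bank: 0S 2Z)
5. 2 scientists → the north bank.  (the south bank: 4S 2Z; the north bank: 2S 2Z)
6. 1 zombie ← the south bank.  (the south bank: 4S 3Z; the north bank: 2S 1Z)
7. 1 scientist and 1 zombie → the north bank.  (the south bank: 3S 2Z; the north bank: 3S 2Z)
8. 1 zombie ← the south bank.  (the south bank: 3S 3Z; the north bank: 3S 1Z)
9. 2 zombies → the north bank.  (the south bank: 3S 1Z; the north bank: 3S 3Z)
10. 1 zombie ← the south bank.  (the south bank: 3S 2Z; the north bank: 3S 2Z)
11. 1 scientist and 1 zombie → the north bank.  (the south bank: 2S 1Z; the north bank: 4S 3Z)
12. 1 zombie ← the south bank.  (the south bank: 2S 2Z; the north bank: 4S 2Z)
13. 2 zombies → the north bank.  (the south bank: 2S 0Z; the north bank: 4S 4Z)
14. 1 zombie ← the south bank.  (the south bank: 2S 1Z; the north bank: 4S 3Z)
15. 1 scientist and 1 zombie → the north bank.  (the south bank: 1S 0Z; the north bank: 5S 4Z)
16. 1 zombie ← the south bank.  (the south bank: 1S 1Z; the north bank: 5S 3Z)
17. 1 scientist and 1 zombie → the north bank.  (the south bank: 0S 0Z; the north bank: 6S 4Z)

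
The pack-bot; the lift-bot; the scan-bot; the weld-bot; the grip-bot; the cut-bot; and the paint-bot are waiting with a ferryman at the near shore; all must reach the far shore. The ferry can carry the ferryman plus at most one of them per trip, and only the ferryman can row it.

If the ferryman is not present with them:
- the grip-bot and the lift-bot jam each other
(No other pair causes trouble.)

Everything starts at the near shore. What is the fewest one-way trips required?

Counting alone: the ferryman can take at most 1 across per trip to the far shore, so moving all 7 needs at least 7 loaded trips out, with a return between consecutive ones — at least 13 crossings.
The plan below uses exactly 13 crossings, so it is optimal:
1. Ferryman goes to the far shore with the lift-bot.  [the near shore: the cut-bot, the grip-bot, the pack-bot, the paint-bot, the scan-bot, the weld-bot | the far shore: the lift-bot]
2. Ferryman goes back to the near shore alone.  [the near shore: the cut-bot, the grip-bot, the pack-bot, the paint-bot, the scan-bot, the weld-bot | the far shore: the lift-bot]
3. Ferryman goes to the far shore with the pack-bot.  [the near shore: the cut-bot, the grip-bot, the paint-bot, the scan-bot, the weld-bot | the far shore: the lift-bot, the pack-bot]
4. Ferryman goes back to the near shore alone.  [the near shore: the cut-bot, the grip-bot, the paint-bot, the scan-bot, the weld-bot | the far shore: the lift-bot, the pack-bot]
5. Ferryman goes to the far shore with the scan-bot.  [the near shore: the cut-bot, the grip-bot, the paint-bot, the weld-bot | the far shore: the lift-bot, the pack-bot, the scan-bot]
6. Ferryman goes back to the near shore alone.  [the near shore: the cut-bot, the grip-bot, the paint-bot, the weld-bot | the far shore: the lift-bot, the pack-bot, the scan-bot]
7. Ferryman goes to the far shore with the weld-bot.  [the near shore: the cut-bot, the grip-bot, the paint-bot | the far shore: the lift-bot, the pack-bot, the scan-bot, the weld-bot]
8. Ferryman goes back to the near shore alone.  [the near shore: the cut-bot, the grip-bot, the paint-bot | the far shore: the lift-bot, the pack-bot, the scan-bot, the weld-bot]
9. Ferryman goes to the far shore with the cut-bot.  [the near shore: the grip-bot, the paint-bot | the far shore: the cut-bot, the lift-bot, the pack-bot, the scan-bot, the weld-bot]
10. Ferryman goes back to the near shore alone.  [the near shore: the grip-bot, the paint-bot | the far shore: the cut-bot, the lift-bot, the pack-bot, the scan-bot, the weld-bot]
11. Ferryman goes to the far shore with the paint-bot.  [the near shore: the grip-bot | the far shore: the cut-bot, the lift-bot, the pack-bot, the paint-bot, the scan-bot, the weld-bot]
12. Ferryman goes back to the near shore alone.  [the near shore: the grip-bot | the far shore: the cut-bot, the lift-bot, the pack-bot, the paint-bot, the scan-bot, the weld-bot]
13. Ferryman goes to the far shore with the grip-bot.  [the near shore: — | the far shore: the cut-bot, the grip-bot, the lift-bot, the pack-bot, the paint-bot, the scan-bot, the weld-bot]

13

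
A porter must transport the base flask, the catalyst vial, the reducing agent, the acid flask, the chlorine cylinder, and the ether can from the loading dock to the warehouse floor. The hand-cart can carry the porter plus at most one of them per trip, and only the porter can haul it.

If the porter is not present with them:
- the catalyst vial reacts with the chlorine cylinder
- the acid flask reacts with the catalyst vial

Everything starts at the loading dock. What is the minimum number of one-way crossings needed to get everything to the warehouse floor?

Counting alone: the porter can take at most 1 across per trip to the warehouse floor, so moving all 6 needs at least 6 loaded trips out, with a return between consecutive ones — at least 11 crossings.
The safety rule pushes this higher. Following every safe sequence of crossings, the most of the 6 that can be at the warehouse floor as the hand-cart arrives there on crossing 11 is 5 — never all 6.
So no plan with fewer than 13 crossings exists, and this one achieves 13:
1. Porter goes to the warehouse floor with the catalyst vial.  [the loading dock: the acid flask, the base flask, the chlorine cylinder, the ether can, the reducing agent | the warehouse floor: the catalyst vial]
2. Porter goes back to the loading dock alone.  [the loading dock: the acid flask, the base flask, the chlorine cylinder, the ether can, the reducing agent | the warehouse floor: the catalyst vial]
3. Porter goes to the warehouse floor with the base flask.  [the loading dock: the acid flask, the chlorine cylinder, the ether can, the reducing agent | the warehouse floor: the base flask, the catalyst vial]
4. Porter goes back to the loading dock alone.  [the loading dock: the acid flask, the chlorine cylinder, the ether can, the reducing agent | the warehouse floor: the base flask, the catalyst vial]
5. Porter goes to the warehouse floor with the reducing agent.  [the loading dock: the acid flask, the chlorine cylinder, the ether can | the warehouse floor: the base flask, the catalyst vial, the reducing agent]
6. Porter goes back to the loading dock alone.  [the loading dock: the acid flask, the chlorine cylinder, the ether can | the warehouse floor: the base flask, the catalyst vial, the reducing agent]
7. Porter goes to the warehouse floor with the acid flask.  [the loading dock: the chlorine cylinder, the ether can | the warehouse floor: the acid flask, the base flask, the catalyst vial, the reducing agent]
8. Porter goes back to the loading dock with the catalyst vial.  [the loading dock: the catalyst vial, the chlorine cylinder, the ether can | the warehouse floor: the acid flask, the base flask, the reducing agent]
9. Porter goes to the warehouse floor with the chlorine cylinder.  [the loading dock: the catalyst vial, the ether can | the warehouse floor: the acid flask, the base flask, the chlorine cylinder, the reducing agent]
10. Porter goes back to the loading dock alone.  [the loading dock: the catalyst vial, the ether can | the warehouse floor: the acid flask, the base flask, the chlorine cylinder, the reducing agent]
11. Porter goes to the warehouse floor with the ether can.  [the loading dock: the catalyst vial | the warehouse floor: the acid flask, the base flask, the chlorine cylinder, the ether can, the reducing agent]
12. Porter goes back to the loading dock alone.  [the loading dock: the catalyst vial | the warehouse floor: the acid flask, the base flask, the chlorine cylinder, the ether can, the reducing agent]
13. Porter goes to the warehouse floor with the catalyst vial.  [the loading dock: — | the warehouse floor: the acid flask, the base flask, the catalyst vial, the chlorine cylinder, the ether can, the reducing agent]

13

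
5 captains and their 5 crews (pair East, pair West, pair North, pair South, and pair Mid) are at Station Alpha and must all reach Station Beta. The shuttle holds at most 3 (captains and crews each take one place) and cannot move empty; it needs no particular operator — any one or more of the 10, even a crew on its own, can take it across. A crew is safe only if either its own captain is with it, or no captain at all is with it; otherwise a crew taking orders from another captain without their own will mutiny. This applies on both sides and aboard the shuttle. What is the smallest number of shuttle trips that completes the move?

Counting alone: each trip to Station Beta takes at most 3 across and each return brings at least 1 back, so after t trips out (and t−1 returns) at most 3t − (t−1) of the 10 are across; that first reaches 10 at t = 5, so at least 9 crossings are needed.
The safety rule pushes this higher. Following every safe sequence of crossings, the most of the 10 that can be at Station Beta as the shuttle arrives there on crossing 9 is 9 — never all 10.
So no plan with fewer than 11 crossings exists, and this one achieves 11:
1. captain East and crew East cross → Station Beta.
2. captain East crosses ← Station Alpha.
3. crew North, crew South, and crew West cross → Station Beta.
4. crew East crosses ← Station Alpha.
5. captain North, captain South, and captain West cross → Station Beta.
6. captain West and crew West cross ← Station Alpha.
7. captain East, captain Mid, and captain West cross → Station Beta.
8. crew North crosses ← Station Alpha.
9. crew East and crew West cross → Station Beta.
10. crew East crosses ← Station Alpha.
11. crew East, crew Mid, and crew North cross → Station Beta.

11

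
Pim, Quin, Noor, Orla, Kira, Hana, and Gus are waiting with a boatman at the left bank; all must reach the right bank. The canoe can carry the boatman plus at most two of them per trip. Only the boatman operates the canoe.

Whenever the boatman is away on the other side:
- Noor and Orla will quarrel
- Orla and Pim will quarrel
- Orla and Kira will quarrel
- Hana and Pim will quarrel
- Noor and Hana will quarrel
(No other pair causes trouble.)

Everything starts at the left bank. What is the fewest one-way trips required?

Counting alone: the boatman can take at most 2 across per trip to the right bank, so moving all 7 needs at least 4 loaded trips out, with a return between consecutive ones — at least 7 crossings.
The safety rule pushes this higher. Following every safe sequence of crossings, the most of the 7 that can be at the right bank as the canoe arrives there on crossing 7 is 6 — never all 7.
So no plan with fewer than 9 crossings exists, and this one achieves 9:
1. Boatman goes to the right bank with Hana and Orla.
2. Boatman goes back to the left bank alone.
3. Boatman goes to the right bank with Pim.
4. Boatman goes back to the left bank with Hana and Orla.
5. Boatman goes to the right bank with Kira and Noor.
6. Boatman goes back to the left bank alone.
7. Boatman goes to the right bank with Gus and Quin.
8. Boatman goes back to the left bank alone.
9. Boatman goes to the right bank with Hana and Orla.

9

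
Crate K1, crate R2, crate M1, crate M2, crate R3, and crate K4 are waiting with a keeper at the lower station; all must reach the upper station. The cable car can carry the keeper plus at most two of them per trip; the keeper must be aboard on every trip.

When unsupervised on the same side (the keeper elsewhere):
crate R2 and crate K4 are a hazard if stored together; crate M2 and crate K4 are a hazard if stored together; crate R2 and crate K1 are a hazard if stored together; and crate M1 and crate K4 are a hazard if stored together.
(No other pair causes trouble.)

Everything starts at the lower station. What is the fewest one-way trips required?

7

Counting alone: the keeper can take at most 2 across per trip to the upper station, so moving all 6 needs at least 3 loaded trips out, with a return between consecutive ones — at least 5 crossings.
The safety rule pushes this higher. Following every safe sequence of crossings, the most of the 6 that can be at the upper station as the cable car arrives there on crossing 5 is 5 — never all 6.
So no plan with fewer than 7 crossings exists, and this one achieves 7:
1. Keeper goes to the upper station with crate K1 and crate K4.  [the lower station: crate M1, crate M2, crate R2, crate R3 | the upper station: crate K1, crate K4]
2. Keeper goes back to the lower station alone.  [the lower station: crate M1, crate M2, crate R2, crate R3 | the upper station: crate K1, crate K4]
3. Keeper goes to the upper station with crate R3.  [the lower station: crate M1, crate M2, crate R2 | the upper station: crate K1, crate K4, crate R3]
4. Keeper goes back to the lower station alone.  [the lower station: crate M1, crate M2, crate R2 | the upper station: crate K1, crate K4, crate R3]
5. Keeper goes to the upper station with crate M1 and crate M2.  [the lower station: crate R2 | the upper station: crate K1, crate K4, crate M1, crate M2, crate R3]
6. Keeper goes back to the lower station with crate K4.  [the lower station: crate K4, crate R2 | the upper station: crate K1, crate M1, crate M2, crate R3]
7. Keeper goes to the upper station with crate K4 and crate R2.  [the lower station: — | the upper station: crate K1, crate K4, crate M1, crate M2, crate R2, crate R3]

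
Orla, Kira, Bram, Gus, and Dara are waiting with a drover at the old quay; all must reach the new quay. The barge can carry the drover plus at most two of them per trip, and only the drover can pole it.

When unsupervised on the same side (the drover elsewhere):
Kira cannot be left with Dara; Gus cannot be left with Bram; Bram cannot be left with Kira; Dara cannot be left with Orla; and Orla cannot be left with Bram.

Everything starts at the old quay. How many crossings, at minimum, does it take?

7

Counting alone: the drover can take at most 2 across per trip to the new quay, so moving all 5 needs at least 3 loaded trips out, with a return between consecutive ones — at least 5 crossings.
The safety rule pushes this higher. Following every safe sequence of crossings, the most of the 5 that can be at the new quay as the barge arrives there on crossing 5 is 4 — never all 5.
So no plan with fewer than 7 crossings exists, and this one achieves 7:
1. Drover goes to the new quay with Bram and Dara.  [the old quay: Gus, Kira, Orla | the new quay: Bram, Dara]
2. Drover goes back to the old quay alone.  [the old quay: Gus, Kira, Orla | the new quay: Bram, Dara]
3. Drover goes to the new quay with Orla.  [the old quay: Gus, Kira | the new quay: Bram, Dara, Orla]
4. Drover goes back to the old quay with Bram and Dara.  [the old quay: Bram, Dara, Gus, Kira | the new quay: Orla]
5. Drover goes to the new quay with Gus and Kira.  [the old quay: Bram, Dara | the new quay: Gus, Kira, Orla]
6. Drover goes back to the old quay alone.  [the old quay: Bram, Dara | the new quay: Gus, Kira, Orla]
7. Drover goes to the new quay with Bram and Dara.  [the old quay: — | the new quay: Bram, Dara, Gus, Kira, Orla]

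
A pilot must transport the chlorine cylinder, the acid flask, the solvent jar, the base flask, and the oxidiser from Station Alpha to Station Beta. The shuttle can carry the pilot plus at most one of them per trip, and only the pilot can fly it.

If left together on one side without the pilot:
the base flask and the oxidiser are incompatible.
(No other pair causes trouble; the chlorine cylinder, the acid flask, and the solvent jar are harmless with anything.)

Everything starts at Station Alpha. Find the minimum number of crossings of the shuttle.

9

Counting alone: the pilot can take at most 1 across per trip to Station Beta, so moving all 5 needs at least 5 loaded trips out, with a return between consecutive ones — at least 9 crossings.
The plan below uses exactly 9 crossings, so it is optimal:
1. Pilot goes to Station Beta with the base flask.
2. Pilot goes back to Station Alpha alone.
3. Pilot goes to Station Beta with the chlorine cylinder.
4. Pilot goes back to Station Alpha alone.
5. Pilot goes to Station Beta with the acid flask.
6. Pilot goes back to Station Alpha alone.
7. Pilot goes to Station Beta with the solvent jar.
8. Pilot goes back to Station Alpha alone.
9. Pilot goes to Station Beta with the oxidiser.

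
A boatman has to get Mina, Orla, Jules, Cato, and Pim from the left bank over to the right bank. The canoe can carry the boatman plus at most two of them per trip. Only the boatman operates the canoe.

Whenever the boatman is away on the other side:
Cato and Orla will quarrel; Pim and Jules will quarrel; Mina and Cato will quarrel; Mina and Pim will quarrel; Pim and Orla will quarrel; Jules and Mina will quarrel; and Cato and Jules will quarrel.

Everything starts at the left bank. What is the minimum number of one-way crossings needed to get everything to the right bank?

impossible

Whatever the first load, the items left behind include a forbidden pair without the boatman. No opening move is safe, so no plan exists.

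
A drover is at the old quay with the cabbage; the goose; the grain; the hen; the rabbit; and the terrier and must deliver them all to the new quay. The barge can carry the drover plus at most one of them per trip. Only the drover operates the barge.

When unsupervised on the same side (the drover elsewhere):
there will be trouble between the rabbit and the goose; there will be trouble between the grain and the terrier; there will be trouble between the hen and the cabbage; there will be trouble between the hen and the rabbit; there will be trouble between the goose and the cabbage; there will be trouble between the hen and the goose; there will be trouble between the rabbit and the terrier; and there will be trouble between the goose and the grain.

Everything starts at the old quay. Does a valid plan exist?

Whatever the first load, the items left behind include a forbidden pair without the drover. No opening move is safe, so no plan exists.

No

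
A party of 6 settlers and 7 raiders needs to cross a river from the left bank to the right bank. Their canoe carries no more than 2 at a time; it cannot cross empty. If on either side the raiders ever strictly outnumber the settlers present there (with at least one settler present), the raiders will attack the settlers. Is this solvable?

No

The raiders already outnumber the settlers at the left bank before anyone moves, so the starting position itself is disallowed.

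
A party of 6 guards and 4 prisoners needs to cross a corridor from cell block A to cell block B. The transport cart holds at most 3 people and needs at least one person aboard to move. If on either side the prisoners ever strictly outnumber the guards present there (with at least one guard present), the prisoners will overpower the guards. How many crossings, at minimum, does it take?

Counting alone: each trip to cell block B takes at most 3 across and each return brings at least 1 back, so after t trips out (and t−1 returns) at most 3t − (t−1) of the 10 are across; that first reaches 10 at t = 5, so at least 9 crossings are needed.
The plan below uses exactly 9 crossings, so it is optimal:
1. 2 prisoners → cell block B.  (cell block A: 6G 2P; cell block B: 0G 2P)
2. 1 prisoner ← cell block A.  (cell block A: 6G 3P; cell block B: 0G 1P)
3. 3 prisoners → cell block B.  (cell block A: 6G 0P; cell block B: 0G 4P)
4. 1 prisoner ← cell block A.  (cell block A: 6G 1P; cell block B: 0G 3P)
5. 3 guards → cell block B.  (cell block A: 3G 1P; cell block B: 3G 3P)
6. 1 prisoner ← cell block A.  (cell block A: 3G 2P; cell block B: 3G 2P)
7. 1 guard and 2 prisoners → cell block B.  (cell block A: 2G 0P; cell block B: 4G 4P)
8. 1 prisoner ← cell block A.  (cell block A: 2G 1P; cell block B: 4G 3P)
9. 2 guards and 1 prisoner → cell block B.  (cell block A: 0G 0P; cell block B: 6G 4P)

9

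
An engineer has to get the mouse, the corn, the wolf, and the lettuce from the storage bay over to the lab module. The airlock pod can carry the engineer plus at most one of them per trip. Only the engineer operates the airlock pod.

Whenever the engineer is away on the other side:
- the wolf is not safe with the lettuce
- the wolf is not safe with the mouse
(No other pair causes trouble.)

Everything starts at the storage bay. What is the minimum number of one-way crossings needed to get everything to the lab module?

9

Counting alone: the engineer can take at most 1 across per trip to the lab module, so moving all 4 needs at least 4 loaded trips out, with a return between consecutive ones — at least 7 crossings.
The safety rule pushes this higher. Following every safe sequence of crossings, the most of the 4 that can be at the lab module as the airlock pod arrives there on crossing 7 is 3 — never all 4.
So no plan with fewer than 9 crossings exists, and this one achieves 9:
1. Engineer goes to the lab module with the wolf.  [the storage bay: the corn, the lettuce, the mouse | the lab module: the wolf]
2. Engineer goes back to the storage bay alone.  [the storage bay: the corn, the lettuce, the mouse | the lab module: the wolf]
3. Engineer goes to the lab module with the mouse.  [the storage bay: the corn, the lettuce | the lab module: the mouse, the wolf]
4. Engineer goes back to the storage bay with the wolf.  [the storage bay: the corn, the lettuce, the wolf | the lab module: the mouse]
5. Engineer goes to the lab module with the lettuce.  [the storage bay: the corn, the wolf | the lab module: the lettuce, the mouse]
6. Engineer goes back to the storage bay alone.  [the storage bay: the corn, the wolf | the lab module: the lettuce, the mouse]
7. Engineer goes to the lab module with the corn.  [the storage bay: the wolf | the lab module: the corn, the lettuce, the mouse]
8. Engineer goes back to the storage bay alone.  [the storage bay: the wolf | the lab module: the corn, the lettuce, the mouse]
9. Engineer goes to the lab module with the wolf.  [the storage bay: — | the lab module: the corn, the lettuce, the mouse, the wolf]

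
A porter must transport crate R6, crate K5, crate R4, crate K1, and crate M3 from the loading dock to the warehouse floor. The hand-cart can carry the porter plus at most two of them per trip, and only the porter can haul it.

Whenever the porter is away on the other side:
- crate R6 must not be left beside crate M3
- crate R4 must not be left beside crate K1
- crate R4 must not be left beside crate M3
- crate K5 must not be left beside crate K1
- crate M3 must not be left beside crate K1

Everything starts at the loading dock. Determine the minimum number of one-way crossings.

Counting alone: the porter can take at most 2 across per trip to the warehouse floor, so moving all 5 needs at least 3 loaded trips out, with a return between consecutive ones — at least 5 crossings.
The safety rule pushes this higher. Following every safe sequence of crossings, the most of the 5 that can be at the warehouse floor as the hand-cart arrives there on crossing 5 is 4 — never all 5.
So no plan with fewer than 7 crossings exists, and this one achieves 7:
1. Porter goes to the warehouse floor with crate K1 and crate M3.  [the loading dock: crate K5, crate R4, crate R6 | the warehouse floor: crate K1, crate M3]
2. Porter goes back to the loading dock with crate K1.  [the loading dock: crate K1, crate K5, crate R4, crate R6 | the warehouse floor: crate M3]
3. Porter goes to the warehouse floor with crate K1 and crate R6.  [the loading dock: crate K5, crate R4 | the warehouse floor: crate K1, crate M3, crate R6]
4. Porter goes back to the loading dock with crate M3.  [the loading dock: crate K5, crate M3, crate R4 | the warehouse floor: crate K1, crate R6]
5. Porter goes to the warehouse floor with crate K5 and crate R4.  [the loading dock: crate M3 | the warehouse floor: crate K1, crate K5, crate R4, crate R6]
6. Porter goes back to the loading dock with crate K1.  [the loading dock: crate K1, crate M3 | the warehouse floor: crate K5, crate R4, crate R6]
7. Porter goes to the warehouse floor with crate K1 and crate M3.  [the loading dock: — | the warehouse floor: crate K1, crate K5, crate M3, crate R4, crate R6]

7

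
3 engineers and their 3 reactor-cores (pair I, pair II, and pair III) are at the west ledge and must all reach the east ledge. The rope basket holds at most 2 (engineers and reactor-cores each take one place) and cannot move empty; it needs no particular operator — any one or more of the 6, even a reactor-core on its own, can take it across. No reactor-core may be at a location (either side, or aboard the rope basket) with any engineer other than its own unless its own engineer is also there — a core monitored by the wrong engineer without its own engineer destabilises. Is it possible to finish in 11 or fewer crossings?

Yes

Yes — this plan uses 11 crossings (≤ 11):
1. engineer I and reactor-core I cross → the east ledge.
2. engineer I crosses ← the west ledge.
3. reactor-core II and reactor-core III cross → the east ledge.
4. reactor-core I crosses ← the west ledge.
5. engineer II and engineer III cross → the east ledge.
6. engineer II and reactor-core II cross ← the west ledge.
7. engineer I and engineer II cross → the east ledge.
8. reactor-core III crosses ← the west ledge.
9. reactor-core I and reactor-core II cross → the east ledge.
10. engineer III crosses ← the west ledge.
11. engineer III and reactor-core III cross → the east ledge.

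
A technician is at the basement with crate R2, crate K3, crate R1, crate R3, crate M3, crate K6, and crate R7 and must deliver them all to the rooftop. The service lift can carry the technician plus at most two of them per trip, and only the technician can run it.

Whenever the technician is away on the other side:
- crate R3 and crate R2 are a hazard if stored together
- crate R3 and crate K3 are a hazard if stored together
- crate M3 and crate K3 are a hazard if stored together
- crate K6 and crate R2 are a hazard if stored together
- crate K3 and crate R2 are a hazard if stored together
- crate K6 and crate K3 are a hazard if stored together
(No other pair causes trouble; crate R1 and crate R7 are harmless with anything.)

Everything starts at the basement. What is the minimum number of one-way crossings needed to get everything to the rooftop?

11

Counting alone: the technician can take at most 2 across per trip to the rooftop, so moving all 7 needs at least 4 loaded trips out, with a return between consecutive ones — at least 7 crossings.
The safety rule pushes this higher. Following every safe sequence of crossings, the most of the 7 that can be at the rooftop as the service lift arrives there on crossings 7, 9 is 5, 6 respectively — never all 7.
So no plan with fewer than 11 crossings exists, and this one achieves 11:
1. Technician goes to the rooftop with crate K3 and crate R2.
2. Technician goes back to the basement with crate R2.
3. Technician goes to the rooftop with crate R1 and crate R2.
4. Technician goes back to the basement with crate R2.
5. Technician goes to the rooftop with crate M3 and crate R2.
6. Technician goes back to the basement with crate K3.
7. Technician goes to the rooftop with crate K3 and crate R7.
8. Technician goes back to the basement with crate K3.
9. Technician goes to the rooftop with crate K6 and crate R3.
10. Technician goes back to the basement with crate R2.
11. Technician goes to the rooftop with crate K3 and crate R2.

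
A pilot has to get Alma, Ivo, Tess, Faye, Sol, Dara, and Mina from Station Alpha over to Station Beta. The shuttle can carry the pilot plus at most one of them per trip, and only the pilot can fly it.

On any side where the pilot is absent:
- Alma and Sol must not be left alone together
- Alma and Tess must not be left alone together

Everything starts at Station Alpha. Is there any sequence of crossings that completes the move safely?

Yes

1. Pilot goes to Station Beta with Alma.  [Station Alpha: Dara, Faye, Ivo, Mina, Sol, Tess | Station Beta: Alma]
2. Pilot goes back to Station Alpha alone.  [Station Alpha: Dara, Faye, Ivo, Mina, Sol, Tess | Station Beta: Alma]
3. Pilot goes to Station Beta with Ivo.  [Station Alpha: Dara, Faye, Mina, Sol, Tess | Station Beta: Alma, Ivo]
4. Pilot goes back to Station Alpha alone.  [Station Alpha: Dara, Faye, Mina, Sol, Tess | Station Beta: Alma, Ivo]
5. Pilot goes to Station Beta with Tess.  [Station Alpha: Dara, Faye, Mina, Sol | Station Beta: Alma, Ivo, Tess]
6. Pilot goes back to Station Alpha with Alma.  [Station Alpha: Alma, Dara, Faye, Mina, Sol | Station Beta: Ivo, Tess]
7. Pilot goes to Station Beta with Sol.  [Station Alpha: Alma, Dara, Faye, Mina | Station Beta: Ivo, Sol, Tess]
8. Pilot goes back to Station Alpha alone.  [Station Alpha: Alma, Dara, Faye, Mina | Station Beta: Ivo, Sol, Tess]
9. Pilot goes to Station Beta with Faye.  [Station Alpha: Alma, Dara, Mina | Station Beta: Faye, Ivo, Sol, Tess]
10. Pilot goes back to Station Alpha alone.  [Station Alpha: Alma, Dara, Mina | Station Beta: Faye, Ivo, Sol, Tess]
11. Pilot goes to Station Beta with Dara.  [Station Alpha: Alma, Mina | Station Beta: Dara, Faye, Ivo, Sol, Tess]
12. Pilot goes back to Station Alpha alone.  [Station Alpha: Alma, Mina | Station Beta: Dara, Faye, Ivo, Sol, Tess]
13. Pilot goes to Station Beta with Mina.  [Station Alpha: Alma | Station Beta: Dara, Faye, Ivo, Mina, Sol, Tess]
14. Pilot goes back to Station Alpha alone.  [Station Alpha: Alma | Station Beta: Dara, Faye, Ivo, Mina, Sol, Tess]
15. Pilot goes to Station Beta with Alma.  [Station Alpha: — | Station Beta: Alma, Dara, Faye, Ivo, Mina, Sol, Tess]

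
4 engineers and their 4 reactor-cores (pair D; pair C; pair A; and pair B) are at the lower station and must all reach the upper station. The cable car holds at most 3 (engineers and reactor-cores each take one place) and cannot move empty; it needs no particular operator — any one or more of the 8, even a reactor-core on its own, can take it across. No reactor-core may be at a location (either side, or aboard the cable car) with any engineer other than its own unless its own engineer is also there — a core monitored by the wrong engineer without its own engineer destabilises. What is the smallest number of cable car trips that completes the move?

9

Counting alone: each trip to the upper station takes at most 3 across and each return brings at least 1 back, so after t trips out (and t−1 returns) at most 3t − (t−1) of the 8 are across; that first reaches 8 at t = 4, so at least 7 crossings are needed.
The safety rule pushes this higher. Following every safe sequence of crossings, the most of the 8 that can be at the upper station as the cable car arrives there on crossing 7 is 7 — never all 8.
So no plan with fewer than 9 crossings exists, and this one achieves 9:
1. engineer D and reactor-core D cross → the upper station.
2. engineer D crosses ← the lower station.
3. engineer C, engineer D, and reactor-core C cross → the upper station.
4. engineer D and reactor-core D cross ← the lower station.
5. engineer A, engineer B, and engineer D cross → the upper station.
6. reactor-core C crosses ← the lower station.
7. reactor-core C and reactor-core D cross → the upper station.
8. reactor-core D crosses ← the lower station.
9. reactor-core A, reactor-core B, and reactor-core D cross → the upper station.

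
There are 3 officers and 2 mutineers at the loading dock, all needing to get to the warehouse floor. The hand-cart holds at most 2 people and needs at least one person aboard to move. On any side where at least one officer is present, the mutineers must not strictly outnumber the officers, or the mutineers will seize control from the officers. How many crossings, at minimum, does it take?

Counting alone: each trip to the warehouse floor takes at most 2 across and each return brings at least 1 back, so after t trips out (and t−1 returns) at most 2t − (t−1) of the 5 are across; that first reaches 5 at t = 4, so at least 7 crossings are needed.
The plan below uses exactly 7 crossings, so it is optimal:
1. 2 mutineers → the warehouse floor.  (the loading dock: 3O 0M; the warehouse floor: 0O 2M)
2. 1 mutineer ← the loading dock.  (the loading dock: 3O 1M; the warehouse floor: 0O 1M)
3. 2 officers → the warehouse floor.  (the loading dock: 1O 1M; the warehouse floor: 2O 1M)
4. 1 officer ← the loading dock.  (the loading dock: 2O 1M; the warehouse floor: 1O 1M)
5. 1 officer and 1 mutineer → the warehouse floor.  (the loading dock: 1O 0M; the warehouse floor: 2O 2M)
6. 1 mutineer ← the loading dock.  (the loading dock: 1O 1M; the warehouse floor: 2O 1M)
7. 1 officer and 1 mutineer → the warehouse floor.  (the loading dock: 0O 0M; the warehouse floor: 3O 2M)

7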